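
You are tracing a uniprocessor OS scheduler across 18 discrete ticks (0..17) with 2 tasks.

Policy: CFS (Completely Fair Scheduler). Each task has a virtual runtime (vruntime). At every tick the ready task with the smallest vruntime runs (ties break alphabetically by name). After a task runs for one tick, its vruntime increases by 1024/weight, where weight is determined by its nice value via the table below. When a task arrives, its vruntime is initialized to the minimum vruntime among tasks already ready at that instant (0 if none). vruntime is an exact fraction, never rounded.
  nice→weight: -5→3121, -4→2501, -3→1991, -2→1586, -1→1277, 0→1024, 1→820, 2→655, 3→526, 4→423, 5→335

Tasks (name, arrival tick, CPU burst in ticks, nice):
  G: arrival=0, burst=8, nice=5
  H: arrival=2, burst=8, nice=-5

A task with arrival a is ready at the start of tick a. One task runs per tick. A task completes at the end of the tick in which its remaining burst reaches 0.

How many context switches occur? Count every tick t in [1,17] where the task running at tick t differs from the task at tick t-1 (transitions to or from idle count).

context switches = 3

t=0: vr[G=0] → run G
t=1: vr[G=1024/335] → run G
t=2: vr[G=2048/335 H=2048/335] → run G
t=3: vr[G=3072/335 H=2048/335] → run H
t=4: vr[G=3072/335 H=6734848/1045535] → run H
t=5: vr[G=3072/335 H=7077888/1045535] → run H
t=6: vr[G=3072/335 H=7420928/1045535] → run H
t=7: vr[G=3072/335 H=7763968/1045535] → run H
t=8: vr[G=3072/335 H=8107008/1045535] → run H
t=9: vr[G=3072/335 H=8450048/1045535] → run H
t=10: vr[G=3072/335 H=8793088/1045535] → run H
t=11: vr[G=3072/335] → run G
t=12: vr[G=4096/335] → run G
t=13: vr[G=1024/67] → run G
t=14: vr[G=6144/335] → run G
t=15: vr[G=7168/335] → run G
t=16: (idle)
t=17: (idle)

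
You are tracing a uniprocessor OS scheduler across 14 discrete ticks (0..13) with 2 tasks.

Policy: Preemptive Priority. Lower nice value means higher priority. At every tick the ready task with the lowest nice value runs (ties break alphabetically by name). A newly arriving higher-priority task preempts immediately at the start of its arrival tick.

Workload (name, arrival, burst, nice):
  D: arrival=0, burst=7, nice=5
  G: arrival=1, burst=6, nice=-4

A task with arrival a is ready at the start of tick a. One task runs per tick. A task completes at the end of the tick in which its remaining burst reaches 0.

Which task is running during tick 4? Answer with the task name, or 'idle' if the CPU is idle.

t=0: ready={D} → run D
t=1: ready={D,G} → run G
t=2: ready={D,G} → run G
t=3: ready={D,G} → run G
t=4: ready={D,G} → run G
t=5: ready={D,G} → run G
t=6: ready={D,G} → run G
t=7: ready={D} → run D
t=8: ready={D} → run D
t=9: ready={D} → run D
t=10: ready={D} → run D
t=11: ready={D} → run D
t=12: ready={D} → run D
t=13: (idle)

running at tick 4 = G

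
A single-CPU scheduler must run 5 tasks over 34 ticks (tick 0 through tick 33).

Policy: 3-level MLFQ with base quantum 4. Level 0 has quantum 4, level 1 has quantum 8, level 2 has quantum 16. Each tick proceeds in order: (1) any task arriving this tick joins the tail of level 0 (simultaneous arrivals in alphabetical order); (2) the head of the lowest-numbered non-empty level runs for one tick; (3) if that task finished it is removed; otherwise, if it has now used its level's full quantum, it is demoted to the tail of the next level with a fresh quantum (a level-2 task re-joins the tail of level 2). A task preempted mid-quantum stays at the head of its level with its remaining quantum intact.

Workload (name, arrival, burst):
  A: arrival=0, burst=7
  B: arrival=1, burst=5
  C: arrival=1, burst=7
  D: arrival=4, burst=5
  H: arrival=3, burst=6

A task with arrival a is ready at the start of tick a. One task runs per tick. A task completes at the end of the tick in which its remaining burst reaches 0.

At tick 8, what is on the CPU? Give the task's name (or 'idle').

running at tick 8 = C

t=0: L0/L1/L2 = A/-/- → run A
t=1: L0/L1/L2 = ABC/-/- → run A
t=2: L0/L1/L2 = ABC/-/- → run A
t=3: L0/L1/L2 = ABCH/-/- → run A
t=4: L0/L1/L2 = BCHD/A/- → run B
t=5: L0/L1/L2 = BCHD/A/- → run B
t=6: L0/L1/L2 = BCHD/A/- → run B
t=7: L0/L1/L2 = BCHD/A/- → run B
t=8: L0/L1/L2 = CHD/AB/- → run C
t=9: L0/L1/L2 = CHD/AB/- → run C
t=10: L0/L1/L2 = CHD/AB/- → run C
t=11: L0/L1/L2 = CHD/AB/- → run C
t=12: L0/L1/L2 = HD/ABC/- → run H
t=13: L0/L1/L2 = HD/ABC/- → run H
t=14: L0/L1/L2 = HD/ABC/- → run H
t=15: L0/L1/L2 = HD/ABC/- → run H
t=16: L0/L1/L2 = D/ABCH/- → run D
t=17: L0/L1/L2 = D/ABCH/- → run D
t=18: L0/L1/L2 = D/ABCH/- → run D
t=19: L0/L1/L2 = D/ABCH/- → run D
t=20: L0/L1/L2 = -/ABCHD/- → run A
t=21: L0/L1/L2 = -/ABCHD/- → run A
t=22: L0/L1/L2 = -/ABCHD/- → run A
t=23: L0/L1/L2 = -/BCHD/- → run B
t=24: L0/L1/L2 = -/CHD/- → run C
t=25: L0/L1/L2 = -/CHD/- → run C
t=26: L0/L1/L2 = -/CHD/- → run C
t=27: L0/L1/L2 = -/HD/- → run H
t=28: L0/L1/L2 = -/HD/- → run H
t=29: L0/L1/L2 = -/D/- → run D
t=30: (idle)
t=31: (idle)
t=32: (idle)
t=33: (idle)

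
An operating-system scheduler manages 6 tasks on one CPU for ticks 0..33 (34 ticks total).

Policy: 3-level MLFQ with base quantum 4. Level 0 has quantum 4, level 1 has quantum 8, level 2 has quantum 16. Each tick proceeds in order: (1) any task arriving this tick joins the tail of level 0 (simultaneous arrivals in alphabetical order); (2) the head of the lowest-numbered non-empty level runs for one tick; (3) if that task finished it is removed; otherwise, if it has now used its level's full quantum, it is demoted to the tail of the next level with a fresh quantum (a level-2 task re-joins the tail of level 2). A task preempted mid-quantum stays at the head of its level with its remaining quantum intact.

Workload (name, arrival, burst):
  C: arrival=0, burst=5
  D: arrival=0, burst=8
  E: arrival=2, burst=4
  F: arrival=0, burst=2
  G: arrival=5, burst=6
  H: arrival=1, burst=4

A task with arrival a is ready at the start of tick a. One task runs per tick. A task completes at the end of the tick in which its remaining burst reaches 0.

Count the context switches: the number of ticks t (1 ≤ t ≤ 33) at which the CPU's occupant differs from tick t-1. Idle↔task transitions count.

context switches = 9

t=0: L0/L1/L2 = CDF/-/- → run C
t=1: L0/L1/L2 = CDFH/-/- → run C
t=2: L0/L1/L2 = CDFHE/-/- → run C
t=3: L0/L1/L2 = CDFHE/-/- → run C
t=4: L0/L1/L2 = DFHE/C/- → run D
t=5: L0/L1/L2 = DFHEG/C/- → run D
t=6: L0/L1/L2 = DFHEG/C/- → run D
t=7: L0/L1/L2 = DFHEG/C/- → run D
t=8: L0/L1/L2 = FHEG/CD/- → run F
t=9: L0/L1/L2 = FHEG/CD/- → run F
t=10: L0/L1/L2 = HEG/CD/- → run H
t=11: L0/L1/L2 = HEG/CD/- → run H
t=12: L0/L1/L2 = HEG/CD/- → run H
t=13: L0/L1/L2 = HEG/CD/- → run H
t=14: L0/L1/L2 = EG/CD/- → run E
t=15: L0/L1/L2 = EG/CD/- → run E
t=16: L0/L1/L2 = EG/CD/- → run E
t=17: L0/L1/L2 = EG/CD/- → run E
t=18: L0/L1/L2 = G/CD/- → run G
t=19: L0/L1/L2 = G/CD/- → run G
t=20: L0/L1/L2 = G/CD/- → run G
t=21: L0/L1/L2 = G/CD/- → run G
t=22: L0/L1/L2 = -/CDG/- → run C
t=23: L0/L1/L2 = -/DG/- → run D
t=24: L0/L1/L2 = -/DG/- → run D
t=25: L0/L1/L2 = -/DG/- → run D
t=26: L0/L1/L2 = -/DG/- → run D
t=27: L0/L1/L2 = -/G/- → run G
t=28: L0/L1/L2 = -/G/- → run G
t=29: (idle)
t=30: (idle)
t=31: (idle)
t=32: (idle)
t=33: (idle)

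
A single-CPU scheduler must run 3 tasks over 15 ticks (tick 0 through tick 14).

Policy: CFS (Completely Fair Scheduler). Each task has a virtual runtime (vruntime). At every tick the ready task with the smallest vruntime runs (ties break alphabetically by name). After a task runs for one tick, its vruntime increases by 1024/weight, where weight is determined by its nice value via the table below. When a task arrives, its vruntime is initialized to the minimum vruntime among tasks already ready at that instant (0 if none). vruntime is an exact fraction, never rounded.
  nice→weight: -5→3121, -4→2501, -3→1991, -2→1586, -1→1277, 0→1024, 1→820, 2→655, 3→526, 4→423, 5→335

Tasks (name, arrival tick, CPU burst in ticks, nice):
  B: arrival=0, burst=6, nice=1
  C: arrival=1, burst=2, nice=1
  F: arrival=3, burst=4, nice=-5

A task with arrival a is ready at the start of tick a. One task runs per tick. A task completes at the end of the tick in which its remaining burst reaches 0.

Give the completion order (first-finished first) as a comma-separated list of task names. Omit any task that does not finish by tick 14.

completion order = C, F, B

t=0: vr[B=0] → run B
t=1: vr[B=256/205 C=256/205] → run B
t=2: vr[B=512/205 C=256/205] → run C
t=3: vr[B=512/205 C=512/205 F=512/205] → run B
t=4: vr[B=768/205 C=512/205 F=512/205] → run C
t=5: vr[B=768/205 F=512/205] → run F
t=6: vr[B=768/205 F=1807872/639805] → run F
t=7: vr[B=768/205 F=2017792/639805] → run F
t=8: vr[B=768/205 F=2227712/639805] → run F
t=9: vr[B=768/205] → run B
t=10: vr[B=1024/205] → run B
t=11: vr[B=256/41] → run B
t=12: (idle)
t=13: (idle)
t=14: (idle)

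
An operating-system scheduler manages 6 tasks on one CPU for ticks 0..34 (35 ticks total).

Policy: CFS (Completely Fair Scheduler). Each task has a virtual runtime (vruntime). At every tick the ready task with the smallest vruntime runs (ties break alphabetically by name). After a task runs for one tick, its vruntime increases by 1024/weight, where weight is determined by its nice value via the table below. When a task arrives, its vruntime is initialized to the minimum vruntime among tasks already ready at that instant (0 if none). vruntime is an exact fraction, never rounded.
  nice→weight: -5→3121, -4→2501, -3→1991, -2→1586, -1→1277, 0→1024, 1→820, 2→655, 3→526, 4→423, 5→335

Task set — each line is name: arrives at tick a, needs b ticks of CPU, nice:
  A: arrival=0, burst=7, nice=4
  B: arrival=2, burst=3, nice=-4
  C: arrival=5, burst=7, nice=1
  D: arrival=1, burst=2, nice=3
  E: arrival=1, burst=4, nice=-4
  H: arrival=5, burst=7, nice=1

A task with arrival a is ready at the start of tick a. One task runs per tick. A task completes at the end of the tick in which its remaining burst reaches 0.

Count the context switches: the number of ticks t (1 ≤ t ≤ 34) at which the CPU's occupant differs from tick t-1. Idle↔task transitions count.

context switches = 27

t=0: vr[A=0] → run A
t=1: vr[A=1024/423 D=1024/423 E=1024/423] → run A
t=2: vr[A=2048/423 B=1024/423 D=1024/423 E=1024/423] → run B
t=3: vr[A=2048/423 B=2994176/1057923 D=1024/423 E=1024/423] → run D
t=4: vr[A=2048/423 B=2994176/1057923 D=485888/111249 E=1024/423] → run E
t=5: vr[A=2048/423 B=2994176/1057923 C=2994176/1057923 D=485888/111249 E=2994176/1057923 H=2994176/1057923] → run B
t=6: vr[A=2048/423 B=3427328/1057923 C=2994176/1057923 D=485888/111249 E=2994176/1057923 H=2994176/1057923] → run C
t=7: vr[A=2048/423 B=3427328/1057923 C=21576448/5289615 D=485888/111249 E=2994176/1057923 H=2994176/1057923] → run E
t=8: vr[A=2048/423 B=3427328/1057923 C=21576448/5289615 D=485888/111249 E=3427328/1057923 H=2994176/1057923] → run H
t=9: vr[A=2048/423 B=3427328/1057923 C=21576448/5289615 D=485888/111249 E=3427328/1057923 H=21576448/5289615] → run B
t=10: vr[A=2048/423 C=21576448/5289615 D=485888/111249 E=3427328/1057923 H=21576448/5289615] → run E
t=11: vr[A=2048/423 C=21576448/5289615 D=485888/111249 E=3860480/1057923 H=21576448/5289615] → run E
t=12: vr[A=2048/423 C=21576448/5289615 D=485888/111249 H=21576448/5289615] → run C
t=13: vr[A=2048/423 C=28182016/5289615 D=485888/111249 H=21576448/5289615] → run H
t=14: vr[A=2048/423 C=28182016/5289615 D=485888/111249 H=28182016/5289615] → run D
t=15: vr[A=2048/423 C=28182016/5289615 H=28182016/5289615] → run A
t=16: vr[A=1024/141 C=28182016/5289615 H=28182016/5289615] → run C
t=17: vr[A=1024/141 C=34787584/5289615 H=28182016/5289615] → run H
t=18: vr[A=1024/141 C=34787584/5289615 H=34787584/5289615] → run C
t=19: vr[A=1024/141 C=41393152/5289615 H=34787584/5289615] → run H
t=20: vr[A=1024/141 C=41393152/5289615 H=41393152/5289615] → run A
t=21: vr[A=4096/423 C=41393152/5289615 H=41393152/5289615] → run C
t=22: vr[A=4096/423 C=9599744/1057923 H=41393152/5289615] → run H
t=23: vr[A=4096/423 C=9599744/1057923 H=9599744/1057923] → run C
t=24: vr[A=4096/423 C=54604288/5289615 H=9599744/1057923] → run H
t=25: vr[A=4096/423 C=54604288/5289615 H=54604288/5289615] → run A
t=26: vr[A=5120/423 C=54604288/5289615 H=54604288/5289615] → run C
t=27: vr[A=5120/423 H=54604288/5289615] → run H
t=28: vr[A=5120/423] → run A
t=29: vr[A=2048/141] → run A
t=30: (idle)
t=31: (idle)
t=32: (idle)
t=33: (idle)
t=34: (idle)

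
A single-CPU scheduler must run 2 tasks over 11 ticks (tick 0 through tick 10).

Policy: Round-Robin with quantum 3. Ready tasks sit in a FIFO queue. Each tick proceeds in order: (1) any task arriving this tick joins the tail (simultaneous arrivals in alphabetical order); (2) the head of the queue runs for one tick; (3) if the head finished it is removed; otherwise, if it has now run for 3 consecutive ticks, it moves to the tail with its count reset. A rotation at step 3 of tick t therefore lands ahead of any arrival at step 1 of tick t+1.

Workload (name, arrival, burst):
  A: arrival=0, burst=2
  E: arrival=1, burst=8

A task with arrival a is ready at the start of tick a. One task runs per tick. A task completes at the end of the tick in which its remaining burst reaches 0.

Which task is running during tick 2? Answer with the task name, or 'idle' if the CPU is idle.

running at tick 2 = E

t=0: queue=[A] q_used=0 → run A
t=1: queue=[A,E] q_used=1 → run A
t=2: queue=[E] q_used=0 → run E
t=3: queue=[E] q_used=1 → run E
t=4: queue=[E] q_used=2 → run E
t=5: queue=[E] q_used=0 → run E
t=6: queue=[E] q_used=1 → run E
t=7: queue=[E] q_used=2 → run E
t=8: queue=[E] q_used=0 → run E
t=9: queue=[E] q_used=1 → run E
t=10: (idle)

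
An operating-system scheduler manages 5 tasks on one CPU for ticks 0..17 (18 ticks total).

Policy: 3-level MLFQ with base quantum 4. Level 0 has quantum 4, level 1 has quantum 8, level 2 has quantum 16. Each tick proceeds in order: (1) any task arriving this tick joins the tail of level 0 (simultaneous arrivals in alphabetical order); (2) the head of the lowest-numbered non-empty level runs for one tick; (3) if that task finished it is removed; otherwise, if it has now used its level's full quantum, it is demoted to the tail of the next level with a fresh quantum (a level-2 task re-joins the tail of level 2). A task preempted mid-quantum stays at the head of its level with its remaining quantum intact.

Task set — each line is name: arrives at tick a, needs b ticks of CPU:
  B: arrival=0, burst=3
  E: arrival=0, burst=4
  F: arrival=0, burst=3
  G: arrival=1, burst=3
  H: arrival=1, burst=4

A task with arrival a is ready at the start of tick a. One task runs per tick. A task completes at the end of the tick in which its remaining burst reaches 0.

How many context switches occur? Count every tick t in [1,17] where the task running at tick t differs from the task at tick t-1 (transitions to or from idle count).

t=0: L0/L1/L2 = BEF/-/- → run B
t=1: L0/L1/L2 = BEFGH/-/- → run B
t=2: L0/L1/L2 = BEFGH/-/- → run B
t=3: L0/L1/L2 = EFGH/-/- → run E
t=4: L0/L1/L2 = EFGH/-/- → run E
t=5: L0/L1/L2 = EFGH/-/- → run E
t=6: L0/L1/L2 = EFGH/-/- → run E
t=7: L0/L1/L2 = FGH/-/- → run F
t=8: L0/L1/L2 = FGH/-/- → run F
t=9: L0/L1/L2 = FGH/-/- → run F
t=10: L0/L1/L2 = GH/-/- → run G
t=11: L0/L1/L2 = GH/-/- → run G
t=12: L0/L1/L2 = GH/-/- → run G
t=13: L0/L1/L2 = H/-/- → run H
t=14: L0/L1/L2 = H/-/- → run H
t=15: L0/L1/L2 = H/-/- → run H
t=16: L0/L1/L2 = H/-/- → run H
t=17: (idle)

context switches = 5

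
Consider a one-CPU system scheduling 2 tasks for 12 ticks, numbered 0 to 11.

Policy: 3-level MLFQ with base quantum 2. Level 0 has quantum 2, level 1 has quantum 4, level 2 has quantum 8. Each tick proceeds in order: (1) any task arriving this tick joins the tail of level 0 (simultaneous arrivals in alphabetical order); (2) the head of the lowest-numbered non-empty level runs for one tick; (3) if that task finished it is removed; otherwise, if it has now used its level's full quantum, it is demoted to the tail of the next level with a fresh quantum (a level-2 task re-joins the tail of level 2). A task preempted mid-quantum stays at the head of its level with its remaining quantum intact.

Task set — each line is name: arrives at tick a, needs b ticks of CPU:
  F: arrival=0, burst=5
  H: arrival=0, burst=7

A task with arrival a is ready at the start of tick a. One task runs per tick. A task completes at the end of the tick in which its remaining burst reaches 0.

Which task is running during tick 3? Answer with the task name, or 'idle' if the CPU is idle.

t=0: L0/L1/L2 = FH/-/- → run F
t=1: L0/L1/L2 = FH/-/- → run F
t=2: L0/L1/L2 = H/F/- → run H
t=3: L0/L1/L2 = H/F/- → run H
t=4: L0/L1/L2 = -/FH/- → run F
t=5: L0/L1/L2 = -/FH/- → run F
t=6: L0/L1/L2 = -/FH/- → run F
t=7: L0/L1/L2 = -/H/- → run H
t=8: L0/L1/L2 = -/H/- → run H
t=9: L0/L1/L2 = -/H/- → run H
t=10: L0/L1/L2 = -/H/- → run H
t=11: L0/L1/L2 = -/-/H → run H

running at tick 3 = H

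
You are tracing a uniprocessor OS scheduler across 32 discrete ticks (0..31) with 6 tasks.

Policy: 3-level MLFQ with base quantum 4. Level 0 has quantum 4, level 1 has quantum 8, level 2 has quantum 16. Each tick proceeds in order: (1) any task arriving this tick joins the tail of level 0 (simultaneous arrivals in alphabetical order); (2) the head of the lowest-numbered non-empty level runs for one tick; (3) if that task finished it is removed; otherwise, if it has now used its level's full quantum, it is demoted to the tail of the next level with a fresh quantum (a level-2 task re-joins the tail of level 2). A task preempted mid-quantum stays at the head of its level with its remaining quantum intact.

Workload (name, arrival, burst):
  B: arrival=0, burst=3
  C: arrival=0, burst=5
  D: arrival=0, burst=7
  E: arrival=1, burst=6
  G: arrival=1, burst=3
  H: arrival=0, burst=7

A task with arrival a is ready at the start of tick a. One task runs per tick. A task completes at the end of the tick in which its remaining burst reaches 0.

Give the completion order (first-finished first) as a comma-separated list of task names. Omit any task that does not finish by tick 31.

completion order = B, G, C, D, H, E

t=0: L0/L1/L2 = BCDH/-/- → run B
t=1: L0/L1/L2 = BCDHEG/-/- → run B
t=2: L0/L1/L2 = BCDHEG/-/- → run B
t=3: L0/L1/L2 = CDHEG/-/- → run C
t=4: L0/L1/L2 = CDHEG/-/- → run C
t=5: L0/L1/L2 = CDHEG/-/- → run C
t=6: L0/L1/L2 = CDHEG/-/- → run C
t=7: L0/L1/L2 = DHEG/C/- → run D
t=8: L0/L1/L2 = DHEG/C/- → run D
t=9: L0/L1/L2 = DHEG/C/- → run D
t=10: L0/L1/L2 = DHEG/C/- → run D
t=11: L0/L1/L2 = HEG/CD/- → run H
t=12: L0/L1/L2 = HEG/CD/- → run H
t=13: L0/L1/L2 = HEG/CD/- → run H
t=14: L0/L1/L2 = HEG/CD/- → run H
t=15: L0/L1/L2 = EG/CDH/- → run E
t=16: L0/L1/L2 = EG/CDH/- → run E
t=17: L0/L1/L2 = EG/CDH/- → run E
t=18: L0/L1/L2 = EG/CDH/- → run E
t=19: L0/L1/L2 = G/CDHE/- → run G
t=20: L0/L1/L2 = G/CDHE/- → run G
t=21: L0/L1/L2 = G/CDHE/- → run G
t=22: L0/L1/L2 = -/CDHE/- → run C
t=23: L0/L1/L2 = -/DHE/- → run D
t=24: L0/L1/L2 = -/DHE/- → run D
t=25: L0/L1/L2 = -/DHE/- → run D
t=26: L0/L1/L2 = -/HE/- → run H
t=27: L0/L1/L2 = -/HE/- → run H
t=28: L0/L1/L2 = -/HE/- → run H
t=29: L0/L1/L2 = -/E/- → run E
t=30: L0/L1/L2 = -/E/- → run E
t=31: (idle)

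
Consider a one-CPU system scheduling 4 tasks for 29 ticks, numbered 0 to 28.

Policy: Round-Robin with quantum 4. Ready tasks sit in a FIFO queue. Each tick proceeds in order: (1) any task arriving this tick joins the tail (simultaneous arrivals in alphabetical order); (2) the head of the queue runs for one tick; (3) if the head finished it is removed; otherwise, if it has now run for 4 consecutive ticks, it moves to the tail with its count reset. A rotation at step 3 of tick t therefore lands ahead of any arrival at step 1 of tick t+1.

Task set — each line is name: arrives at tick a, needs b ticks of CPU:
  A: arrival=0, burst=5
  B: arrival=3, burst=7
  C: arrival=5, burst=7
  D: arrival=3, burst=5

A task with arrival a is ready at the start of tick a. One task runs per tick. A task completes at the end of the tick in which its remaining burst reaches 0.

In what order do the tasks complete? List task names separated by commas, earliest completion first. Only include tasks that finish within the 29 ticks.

t=0: queue=[A] q_used=0 → run A
t=1: queue=[A] q_used=1 → run A
t=2: queue=[A] q_used=2 → run A
t=3: queue=[A,B,D] q_used=3 → run A
t=4: queue=[B,D,A] q_used=0 → run B
t=5: queue=[B,D,A,C] q_used=1 → run B
t=6: queue=[B,D,A,C] q_used=2 → run B
t=7: queue=[B,D,A,C] q_used=3 → run B
t=8: queue=[D,A,C,B] q_used=0 → run D
t=9: queue=[D,A,C,B] q_used=1 → run D
t=10: queue=[D,A,C,B] q_used=2 → run D
t=11: queue=[D,A,C,B] q_used=3 → run D
t=12: queue=[A,C,B,D] q_used=0 → run A
t=13: queue=[C,B,D] q_used=0 → run C
t=14: queue=[C,B,D] q_used=1 → run C
t=15: queue=[C,B,D] q_used=2 → run C
t=16: queue=[C,B,D] q_used=3 → run C
t=17: queue=[B,D,C] q_used=0 → run B
t=18: queue=[B,D,C] q_used=1 → run B
t=19: queue=[B,D,C] q_used=2 → run B
t=20: queue=[D,C] q_used=0 → run D
t=21: queue=[C] q_used=0 → run C
t=22: queue=[C] q_used=1 → run C
t=23: queue=[C] q_used=2 → run C
t=24: (idle)
t=25: (idle)
t=26: (idle)
t=27: (idle)
t=28: (idle)

completion order = A, B, D, C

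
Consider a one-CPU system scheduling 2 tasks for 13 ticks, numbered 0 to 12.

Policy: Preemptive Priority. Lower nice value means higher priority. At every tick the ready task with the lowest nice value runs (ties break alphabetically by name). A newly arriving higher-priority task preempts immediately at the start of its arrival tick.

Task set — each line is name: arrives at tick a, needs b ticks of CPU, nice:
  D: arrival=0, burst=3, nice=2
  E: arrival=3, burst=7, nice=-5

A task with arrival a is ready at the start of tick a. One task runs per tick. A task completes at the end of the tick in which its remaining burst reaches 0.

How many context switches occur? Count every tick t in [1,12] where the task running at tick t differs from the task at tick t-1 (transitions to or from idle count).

t=0: ready={D} → run D
t=1: ready={D} → run D
t=2: ready={D} → run D
t=3: ready={E} → run E
t=4: ready={E} → run E
t=5: ready={E} → run E
t=6: ready={E} → run E
t=7: ready={E} → run E
t=8: ready={E} → run E
t=9: ready={E} → run E
t=10: (idle)
t=11: (idle)
t=12: (idle)

context switches = 2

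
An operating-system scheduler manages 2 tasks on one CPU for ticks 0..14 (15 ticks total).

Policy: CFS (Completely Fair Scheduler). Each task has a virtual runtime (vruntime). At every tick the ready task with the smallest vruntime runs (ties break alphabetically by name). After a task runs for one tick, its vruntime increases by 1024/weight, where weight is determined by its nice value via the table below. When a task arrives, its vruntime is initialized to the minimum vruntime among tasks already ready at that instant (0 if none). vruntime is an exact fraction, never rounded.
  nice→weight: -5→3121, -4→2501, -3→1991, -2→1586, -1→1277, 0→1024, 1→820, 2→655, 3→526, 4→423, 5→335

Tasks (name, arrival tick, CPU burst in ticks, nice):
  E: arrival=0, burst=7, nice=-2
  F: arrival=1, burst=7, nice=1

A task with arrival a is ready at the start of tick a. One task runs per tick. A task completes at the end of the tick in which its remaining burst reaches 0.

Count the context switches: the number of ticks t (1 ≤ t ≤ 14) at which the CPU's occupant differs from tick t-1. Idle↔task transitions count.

context switches = 8

t=0: vr[E=0] → run E
t=1: vr[E=512/793 F=512/793] → run E
t=2: vr[E=1024/793 F=512/793] → run F
t=3: vr[E=1024/793 F=307968/162565] → run E
t=4: vr[E=1536/793 F=307968/162565] → run F
t=5: vr[E=1536/793 F=510976/162565] → run E
t=6: vr[E=2048/793 F=510976/162565] → run E
t=7: vr[E=2560/793 F=510976/162565] → run F
t=8: vr[E=2560/793 F=713984/162565] → run E
t=9: vr[E=3072/793 F=713984/162565] → run E
t=10: vr[F=713984/162565] → run F
t=11: vr[F=916992/162565] → run F
t=12: vr[F=224000/32513] → run F
t=13: vr[F=1323008/162565] → run F
t=14: (idle)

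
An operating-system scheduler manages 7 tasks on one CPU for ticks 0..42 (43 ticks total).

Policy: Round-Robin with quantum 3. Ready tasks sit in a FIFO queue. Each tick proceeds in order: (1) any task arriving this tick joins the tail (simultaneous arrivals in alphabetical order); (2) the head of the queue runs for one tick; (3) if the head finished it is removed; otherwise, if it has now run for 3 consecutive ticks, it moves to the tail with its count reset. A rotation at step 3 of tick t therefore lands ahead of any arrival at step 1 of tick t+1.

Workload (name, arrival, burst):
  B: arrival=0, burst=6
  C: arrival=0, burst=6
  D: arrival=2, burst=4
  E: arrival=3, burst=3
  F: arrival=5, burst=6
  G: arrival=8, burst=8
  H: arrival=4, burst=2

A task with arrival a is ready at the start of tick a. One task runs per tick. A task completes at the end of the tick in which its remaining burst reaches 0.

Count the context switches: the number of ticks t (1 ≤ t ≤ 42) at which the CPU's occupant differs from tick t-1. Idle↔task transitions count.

t=0: queue=[B,C] q_used=0 → run B
t=1: queue=[B,C] q_used=1 → run B
t=2: queue=[B,C,D] q_used=2 → run B
t=3: queue=[C,D,B,E] q_used=0 → run C
t=4: queue=[C,D,B,E,H] q_used=1 → run C
t=5: queue=[C,D,B,E,H,F] q_used=2 → run C
t=6: queue=[D,B,E,H,F,C] q_used=0 → run D
t=7: queue=[D,B,E,H,F,C] q_used=1 → run D
t=8: queue=[D,B,E,H,F,C,G] q_used=2 → run D
t=9: queue=[B,E,H,F,C,G,D] q_used=0 → run B
t=10: queue=[B,E,H,F,C,G,D] q_used=1 → run B
t=11: queue=[B,E,H,F,C,G,D] q_used=2 → run B
t=12: queue=[E,H,F,C,G,D] q_used=0 → run E
t=13: queue=[E,H,F,C,G,D] q_used=1 → run E
t=14: queue=[E,H,F,C,G,D] q_used=2 → run E
t=15: queue=[H,F,C,G,D] q_used=0 → run H
t=16: queue=[H,F,C,G,D] q_used=1 → run H
t=17: queue=[F,C,G,D] q_used=0 → run F
t=18: queue=[F,C,G,D] q_used=1 → run F
t=19: queue=[F,C,G,D] q_used=2 → run F
t=20: queue=[C,G,D,F] q_used=0 → run C
t=21: queue=[C,G,D,F] q_used=1 → run C
t=22: queue=[C,G,D,F] q_used=2 → run C
t=23: queue=[G,D,F] q_used=0 → run G
t=24: queue=[G,D,F] q_used=1 → run G
t=25: queue=[G,D,F] q_used=2 → run G
t=26: queue=[D,F,G] q_used=0 → run D
t=27: queue=[F,G] q_used=0 → run F
t=28: queue=[F,G] q_used=1 → run F
t=29: queue=[F,G] q_used=2 → run F
t=30: queue=[G] q_used=0 → run G
t=31: queue=[G] q_used=1 → run G
t=32: queue=[G] q_used=2 → run G
t=33: queue=[G] q_used=0 → run G
t=34: queue=[G] q_used=1 → run G
t=35: (idle)
t=36: (idle)
t=37: (idle)
t=38: (idle)
t=39: (idle)
t=40: (idle)
t=41: (idle)
t=42: (idle)

context switches = 12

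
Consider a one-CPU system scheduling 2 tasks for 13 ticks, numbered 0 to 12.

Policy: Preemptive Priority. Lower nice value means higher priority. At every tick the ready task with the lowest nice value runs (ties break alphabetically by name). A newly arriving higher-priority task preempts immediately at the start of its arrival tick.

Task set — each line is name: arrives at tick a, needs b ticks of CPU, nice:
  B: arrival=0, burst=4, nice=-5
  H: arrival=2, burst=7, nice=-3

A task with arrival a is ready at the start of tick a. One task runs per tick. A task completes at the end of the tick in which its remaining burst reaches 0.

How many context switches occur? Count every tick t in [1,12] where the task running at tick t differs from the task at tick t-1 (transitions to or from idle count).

context switches = 2

t=0: ready={B} → run B
t=1: ready={B} → run B
t=2: ready={B,H} → run B
t=3: ready={B,H} → run B
t=4: ready={H} → run H
t=5: ready={H} → run H
t=6: ready={H} → run H
t=7: ready={H} → run H
t=8: ready={H} → run H
t=9: ready={H} → run H
t=10: ready={H} → run H
t=11: (idle)
t=12: (idle)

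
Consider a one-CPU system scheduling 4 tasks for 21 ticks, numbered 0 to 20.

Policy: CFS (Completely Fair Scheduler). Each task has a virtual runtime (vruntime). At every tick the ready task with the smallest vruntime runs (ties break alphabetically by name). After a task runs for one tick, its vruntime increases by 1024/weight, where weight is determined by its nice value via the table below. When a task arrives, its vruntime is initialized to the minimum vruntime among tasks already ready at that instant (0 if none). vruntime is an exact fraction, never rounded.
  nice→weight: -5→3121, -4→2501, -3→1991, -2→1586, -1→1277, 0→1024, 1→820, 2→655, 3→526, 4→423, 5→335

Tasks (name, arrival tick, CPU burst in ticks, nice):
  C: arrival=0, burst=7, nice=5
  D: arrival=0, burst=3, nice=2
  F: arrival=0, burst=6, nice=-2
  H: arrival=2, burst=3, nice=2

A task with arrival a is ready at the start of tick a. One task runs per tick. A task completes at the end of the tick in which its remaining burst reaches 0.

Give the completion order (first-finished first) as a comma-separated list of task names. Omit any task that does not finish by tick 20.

completion order = D, H, F, C

t=0: vr[C=0 D=0 F=0] → run C
t=1: vr[C=1024/335 D=0 F=0] → run D
t=2: vr[C=1024/335 D=1024/655 F=0 H=0] → run F
t=3: vr[C=1024/335 D=1024/655 F=512/793 H=0] → run H
t=4: vr[C=1024/335 D=1024/655 F=512/793 H=1024/655] → run F
t=5: vr[C=1024/335 D=1024/655 F=1024/793 H=1024/655] → run F
t=6: vr[C=1024/335 D=1024/655 F=1536/793 H=1024/655] → run D
t=7: vr[C=1024/335 D=2048/655 F=1536/793 H=1024/655] → run H
t=8: vr[C=1024/335 D=2048/655 F=1536/793 H=2048/655] → run F
t=9: vr[C=1024/335 D=2048/655 F=2048/793 H=2048/655] → run F
t=10: vr[C=1024/335 D=2048/655 F=2560/793 H=2048/655] → run C
t=11: vr[C=2048/335 D=2048/655 F=2560/793 H=2048/655] → run D
t=12: vr[C=2048/335 F=2560/793 H=2048/655] → run H
t=13: vr[C=2048/335 F=2560/793] → run F
t=14: vr[C=2048/335] → run C
t=15: vr[C=3072/335] → run C
t=16: vr[C=4096/335] → run C
t=17: vr[C=1024/67] → run C
t=18: vr[C=6144/335] → run C
t=19: (idle)
t=20: (idle)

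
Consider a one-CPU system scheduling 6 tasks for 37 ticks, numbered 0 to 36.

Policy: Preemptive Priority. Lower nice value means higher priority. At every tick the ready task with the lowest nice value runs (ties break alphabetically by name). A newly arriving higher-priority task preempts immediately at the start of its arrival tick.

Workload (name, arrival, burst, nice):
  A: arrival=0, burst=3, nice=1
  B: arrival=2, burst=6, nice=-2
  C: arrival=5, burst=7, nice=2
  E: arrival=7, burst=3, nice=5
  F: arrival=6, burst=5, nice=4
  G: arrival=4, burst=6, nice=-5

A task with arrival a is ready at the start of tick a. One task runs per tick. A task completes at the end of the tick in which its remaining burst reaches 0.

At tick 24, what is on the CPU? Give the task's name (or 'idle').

running at tick 24 = F

t=0: ready={A} → run A
t=1: ready={A} → run A
t=2: ready={A,B} → run B
t=3: ready={A,B} → run B
t=4: ready={A,B,G} → run G
t=5: ready={A,B,C,G} → run G
t=6: ready={A,B,C,F,G} → run G
t=7: ready={A,B,C,E,F,G} → run G
t=8: ready={A,B,C,E,F,G} → run G
t=9: ready={A,B,C,E,F,G} → run G
t=10: ready={A,B,C,E,F} → run B
t=11: ready={A,B,C,E,F} → run B
t=12: ready={A,B,C,E,F} → run B
t=13: ready={A,B,C,E,F} → run B
t=14: ready={A,C,E,F} → run A
t=15: ready={C,E,F} → run C
t=16: ready={C,E,F} → run C
t=17: ready={C,E,F} → run C
t=18: ready={C,E,F} → run C
t=19: ready={C,E,F} → run C
t=20: ready={C,E,F} → run C
t=21: ready={C,E,F} → run C
t=22: ready={E,F} → run F
t=23: ready={E,F} → run F
t=24: ready={E,F} → run F
t=25: ready={E,F} → run F
t=26: ready={E,F} → run F
t=27: ready={E} → run E
t=28: ready={E} → run E
t=29: ready={E} → run E
t=30: (idle)
t=31: (idle)
t=32: (idle)
t=33: (idle)
t=34: (idle)
t=35: (idle)
t=36: (idle)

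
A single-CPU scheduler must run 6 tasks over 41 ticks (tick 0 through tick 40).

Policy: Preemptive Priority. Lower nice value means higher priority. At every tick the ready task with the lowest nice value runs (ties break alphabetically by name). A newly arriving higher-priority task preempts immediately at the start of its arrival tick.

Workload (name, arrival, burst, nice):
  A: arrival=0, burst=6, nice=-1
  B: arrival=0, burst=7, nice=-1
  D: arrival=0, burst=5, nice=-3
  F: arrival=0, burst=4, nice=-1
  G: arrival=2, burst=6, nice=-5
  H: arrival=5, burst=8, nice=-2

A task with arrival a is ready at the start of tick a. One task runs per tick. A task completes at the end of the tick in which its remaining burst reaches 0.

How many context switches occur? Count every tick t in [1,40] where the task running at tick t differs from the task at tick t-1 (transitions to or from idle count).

t=0: ready={A,B,D,F} → run D
t=1: ready={A,B,D,F} → run D
t=2: ready={A,B,D,F,G} → run G
t=3: ready={A,B,D,F,G} → run G
t=4: ready={A,B,D,F,G} → run G
t=5: ready={A,B,D,F,G,H} → run G
t=6: ready={A,B,D,F,G,H} → run G
t=7: ready={A,B,D,F,G,H} → run G
t=8: ready={A,B,D,F,H} → run D
t=9: ready={A,B,D,F,H} → run D
t=10: ready={A,B,D,F,H} → run D
t=11: ready={A,B,F,H} → run H
t=12: ready={A,B,F,H} → run H
t=13: ready={A,B,F,H} → run H
t=14: ready={A,B,F,H} → run H
t=15: ready={A,B,F,H} → run H
t=16: ready={A,B,F,H} → run H
t=17: ready={A,B,F,H} → run H
t=18: ready={A,B,F,H} → run H
t=19: ready={A,B,F} → run A
t=20: ready={A,B,F} → run A
t=21: ready={A,B,F} → run A
t=22: ready={A,B,F} → run A
t=23: ready={A,B,F} → run A
t=24: ready={A,B,F} → run A
t=25: ready={B,F} → run B
t=26: ready={B,F} → run B
t=27: ready={B,F} → run B
t=28: ready={B,F} → run B
t=29: ready={B,F} → run B
t=30: ready={B,F} → run B
t=31: ready={B,F} → run B
t=32: ready={F} → run F
t=33: ready={F} → run F
t=34: ready={F} → run F
t=35: ready={F} → run F
t=36: (idle)
t=37: (idle)
t=38: (idle)
t=39: (idle)
t=40: (idle)

context switches = 7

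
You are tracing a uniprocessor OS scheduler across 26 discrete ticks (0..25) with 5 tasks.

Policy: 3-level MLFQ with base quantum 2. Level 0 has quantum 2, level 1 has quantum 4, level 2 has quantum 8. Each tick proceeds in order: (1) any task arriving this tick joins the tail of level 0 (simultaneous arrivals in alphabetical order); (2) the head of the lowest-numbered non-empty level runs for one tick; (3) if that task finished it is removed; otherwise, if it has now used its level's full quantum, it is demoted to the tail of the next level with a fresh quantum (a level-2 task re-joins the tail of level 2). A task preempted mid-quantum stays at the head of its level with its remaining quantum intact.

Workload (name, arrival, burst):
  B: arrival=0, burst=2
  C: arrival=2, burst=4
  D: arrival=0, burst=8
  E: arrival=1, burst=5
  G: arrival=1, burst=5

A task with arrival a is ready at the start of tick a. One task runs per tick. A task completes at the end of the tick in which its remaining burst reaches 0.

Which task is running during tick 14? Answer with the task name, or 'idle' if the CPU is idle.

t=0: L0/L1/L2 = BD/-/- → run B
t=1: L0/L1/L2 = BDEG/-/- → run B
t=2: L0/L1/L2 = DEGC/-/- → run D
t=3: L0/L1/L2 = DEGC/-/- → run D
t=4: L0/L1/L2 = EGC/D/- → run E
t=5: L0/L1/L2 = EGC/D/- → run E
t=6: L0/L1/L2 = GC/DE/- → run G
t=7: L0/L1/L2 = GC/DE/- → run G
t=8: L0/L1/L2 = C/DEG/- → run C
t=9: L0/L1/L2 = C/DEG/- → run C
t=10: L0/L1/L2 = -/DEGC/- → run D
t=11: L0/L1/L2 = -/DEGC/- → run D
t=12: L0/L1/L2 = -/DEGC/- → run D
t=13: L0/L1/L2 = -/DEGC/- → run D
t=14: L0/L1/L2 = -/EGC/D → run E
t=15: L0/L1/L2 = -/EGC/D → run E
t=16: L0/L1/L2 = -/EGC/D → run E
t=17: L0/L1/L2 = -/GC/D → run G
t=18: L0/L1/L2 = -/GC/D → run G
t=19: L0/L1/L2 = -/GC/D → run G
t=20: L0/L1/L2 = -/C/D → run C
t=21: L0/L1/L2 = -/C/D → run C
t=22: L0/L1/L2 = -/-/D → run D
t=23: L0/L1/L2 = -/-/D → run D
t=24: (idle)
t=25: (idle)

running at tick 14 = E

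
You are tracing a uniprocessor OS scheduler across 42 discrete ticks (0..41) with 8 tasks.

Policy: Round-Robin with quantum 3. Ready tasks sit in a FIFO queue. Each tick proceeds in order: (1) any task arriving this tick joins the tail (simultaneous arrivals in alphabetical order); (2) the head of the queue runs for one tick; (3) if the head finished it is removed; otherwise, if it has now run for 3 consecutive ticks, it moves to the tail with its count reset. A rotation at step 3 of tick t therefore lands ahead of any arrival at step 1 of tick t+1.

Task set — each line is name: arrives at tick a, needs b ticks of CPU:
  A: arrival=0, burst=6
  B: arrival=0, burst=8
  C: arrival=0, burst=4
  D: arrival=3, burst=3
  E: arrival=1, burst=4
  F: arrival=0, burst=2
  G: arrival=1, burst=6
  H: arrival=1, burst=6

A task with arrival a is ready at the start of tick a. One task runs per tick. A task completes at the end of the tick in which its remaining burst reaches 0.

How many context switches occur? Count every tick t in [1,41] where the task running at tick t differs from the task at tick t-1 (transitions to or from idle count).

context switches = 15

t=0: queue=[A,B,C,F] q_used=0 → run A
t=1: queue=[A,B,C,F,E,G,H] q_used=1 → run A
t=2: queue=[A,B,C,F,E,G,H] q_used=2 → run A
t=3: queue=[B,C,F,E,G,H,A,D] q_used=0 → run B
t=4: queue=[B,C,F,E,G,H,A,D] q_used=1 → run B
t=5: queue=[B,C,F,E,G,H,A,D] q_used=2 → run B
t=6: queue=[C,F,E,G,H,A,D,B] q_used=0 → run C
t=7: queue=[C,F,E,G,H,A,D,B] q_used=1 → run C
t=8: queue=[C,F,E,G,H,A,D,B] q_used=2 → run C
t=9: queue=[F,E,G,H,A,D,B,C] q_used=0 → run F
t=10: queue=[F,E,G,H,A,D,B,C] q_used=1 → run F
t=11: queue=[E,G,H,A,D,B,C] q_used=0 → run E
t=12: queue=[E,G,H,A,D,B,C] q_used=1 → run E
t=13: queue=[E,G,H,A,D,B,C] q_used=2 → run E
t=14: queue=[G,H,A,D,B,C,E] q_used=0 → run G
t=15: queue=[G,H,A,D,B,C,E] q_used=1 → run G
t=16: queue=[G,H,A,D,B,C,E] q_used=2 → run G
t=17: queue=[H,A,D,B,C,E,G] q_used=0 → run H
t=18: queue=[H,A,D,B,C,E,G] q_used=1 → run H
t=19: queue=[H,A,D,B,C,E,G] q_used=2 → run H
t=20: queue=[A,D,B,C,E,G,H] q_used=0 → run A
t=21: queue=[A,D,B,C,E,G,H] q_used=1 → run A
t=22: queue=[A,D,B,C,E,G,H] q_used=2 → run A
t=23: queue=[D,B,C,E,G,H] q_used=0 → run D
t=24: queue=[D,B,C,E,G,H] q_used=1 → run D
t=25: queue=[D,B,C,E,G,H] q_used=2 → run D
t=26: queue=[B,C,E,G,H] q_used=0 → run B
t=27: queue=[B,C,E,G,H] q_used=1 → run B
t=28: queue=[B,C,E,G,H] q_used=2 → run B
t=29: queue=[C,E,G,H,B] q_used=0 → run C
t=30: queue=[E,G,H,B] q_used=0 → run E
t=31: queue=[G,H,B] q_used=0 → run G
t=32: queue=[G,H,B] q_used=1 → run G
t=33: queue=[G,H,B] q_used=2 → run G
t=34: queue=[H,B] q_used=0 → run H
t=35: queue=[H,B] q_used=1 → run H
t=36: queue=[H,B] q_used=2 → run H
t=37: queue=[B] q_used=0 → run B
t=38: queue=[B] q_used=1 → run B
t=39: (idle)
t=40: (idle)
t=41: (idle)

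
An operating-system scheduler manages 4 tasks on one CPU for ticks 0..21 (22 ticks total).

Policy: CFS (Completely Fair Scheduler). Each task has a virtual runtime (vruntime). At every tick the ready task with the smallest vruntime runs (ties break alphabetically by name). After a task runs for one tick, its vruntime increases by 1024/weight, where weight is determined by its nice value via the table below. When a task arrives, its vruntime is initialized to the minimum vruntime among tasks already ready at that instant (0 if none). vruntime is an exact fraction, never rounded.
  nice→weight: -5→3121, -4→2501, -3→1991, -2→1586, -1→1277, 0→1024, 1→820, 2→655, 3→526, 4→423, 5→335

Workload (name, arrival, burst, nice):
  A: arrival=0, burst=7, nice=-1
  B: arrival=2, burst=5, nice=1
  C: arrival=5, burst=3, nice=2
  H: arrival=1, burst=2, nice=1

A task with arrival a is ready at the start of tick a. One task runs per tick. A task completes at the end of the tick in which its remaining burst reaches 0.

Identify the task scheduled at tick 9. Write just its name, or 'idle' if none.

running at tick 9 = A

t=0: vr[A=0] → run A
t=1: vr[A=1024/1277 H=1024/1277] → run A
t=2: vr[A=2048/1277 B=1024/1277 H=1024/1277] → run B
t=3: vr[A=2048/1277 B=536832/261785 H=1024/1277] → run H
t=4: vr[A=2048/1277 B=536832/261785 H=536832/261785] → run A
t=5: vr[A=3072/1277 B=536832/261785 C=536832/261785 H=536832/261785] → run B
t=6: vr[A=3072/1277 B=863744/261785 C=536832/261785 H=536832/261785] → run C
t=7: vr[A=3072/1277 B=863744/261785 C=24787712/6858767 H=536832/261785] → run H
t=8: vr[A=3072/1277 B=863744/261785 C=24787712/6858767] → run A
t=9: vr[A=4096/1277 B=863744/261785 C=24787712/6858767] → run A
t=10: vr[A=5120/1277 B=863744/261785 C=24787712/6858767] → run B
t=11: vr[A=5120/1277 B=1190656/261785 C=24787712/6858767] → run C
t=12: vr[A=5120/1277 B=1190656/261785 C=177552128/34293835] → run A
t=13: vr[A=6144/1277 B=1190656/261785 C=177552128/34293835] → run B
t=14: vr[A=6144/1277 B=1517568/261785 C=177552128/34293835] → run A
t=15: vr[B=1517568/261785 C=177552128/34293835] → run C
t=16: vr[B=1517568/261785] → run B
t=17: (idle)
t=18: (idle)
t=19: (idle)
t=20: (idle)
t=21: (idle)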